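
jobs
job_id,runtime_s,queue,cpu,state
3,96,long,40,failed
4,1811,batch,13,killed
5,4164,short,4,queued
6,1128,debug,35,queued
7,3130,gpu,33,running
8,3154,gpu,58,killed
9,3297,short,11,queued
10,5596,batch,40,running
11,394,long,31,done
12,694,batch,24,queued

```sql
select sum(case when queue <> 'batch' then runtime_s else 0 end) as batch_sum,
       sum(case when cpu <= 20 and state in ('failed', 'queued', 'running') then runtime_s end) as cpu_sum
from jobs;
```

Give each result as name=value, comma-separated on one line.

[batch_sum: queue <> 'batch']
job_id=3: ✓ → 96
job_id=4: ✗
job_id=5: ✓ → 4164
job_id=6: ✓ → 1128
job_id=7: ✓ → 3130
job_id=8: ✓ → 3154
job_id=9: ✓ → 3297
job_id=10: ✗
job_id=11: ✓ → 394
job_id=12: ✗
batch_sum = 96 + 4164 + 1128 + 3130 + 3154 + 3297 + 394 = 15363
—
[cpu_sum: cpu <= 20 and state in ('failed', 'queued', 'running')]
job_id=3: ✗
job_id=4: ✗
job_id=5: ✓ → 4164
job_id=6: ✗
job_id=7: ✗
job_id=8: ✗
job_id=9: ✓ → 3297
job_id=10: ✗
job_id=11: ✗
job_id=12: ✗
cpu_sum = 4164 + 3297 = 7461

batch_sum=15363, cpu_sum=7461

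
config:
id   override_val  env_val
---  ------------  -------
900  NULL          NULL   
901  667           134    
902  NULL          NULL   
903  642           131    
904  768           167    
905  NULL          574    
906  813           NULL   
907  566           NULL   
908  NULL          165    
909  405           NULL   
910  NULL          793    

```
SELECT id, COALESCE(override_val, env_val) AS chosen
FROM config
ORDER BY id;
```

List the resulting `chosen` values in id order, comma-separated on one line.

id=900: override_val=NULL, env_val=NULL (all NULL) → NULL
id=901: override_val=667 → 667
id=902: override_val=NULL, env_val=NULL (all NULL) → NULL
id=903: override_val=642 → 642
id=904: override_val=768 → 768
id=905: override_val=NULL, env_val=574 → 574
id=906: override_val=813 → 813
id=907: override_val=566 → 566
id=908: override_val=NULL, env_val=165 → 165
id=909: override_val=405 → 405
id=910: override_val=NULL, env_val=793 → 793

NULL, 667, NULL, 642, 768, 574, 813, 566, 165, 405, 793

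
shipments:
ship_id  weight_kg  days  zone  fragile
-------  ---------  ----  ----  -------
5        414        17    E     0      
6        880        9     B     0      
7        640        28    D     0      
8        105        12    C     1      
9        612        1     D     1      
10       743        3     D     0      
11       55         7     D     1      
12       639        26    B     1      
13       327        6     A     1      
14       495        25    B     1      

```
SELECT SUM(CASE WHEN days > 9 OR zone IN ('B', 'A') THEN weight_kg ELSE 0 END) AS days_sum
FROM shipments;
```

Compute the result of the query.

ship_id=5: ✓ → 414
ship_id=6: ✓ → 880
ship_id=7: ✓ → 640
ship_id=8: ✓ → 105
ship_id=9: ✗
ship_id=10: ✗
ship_id=11: ✗
ship_id=12: ✓ → 639
ship_id=13: ✓ → 327
ship_id=14: ✓ → 495
days_sum = 414 + 880 + 640 + 105 + 639 + 327 + 495 = 3500

3500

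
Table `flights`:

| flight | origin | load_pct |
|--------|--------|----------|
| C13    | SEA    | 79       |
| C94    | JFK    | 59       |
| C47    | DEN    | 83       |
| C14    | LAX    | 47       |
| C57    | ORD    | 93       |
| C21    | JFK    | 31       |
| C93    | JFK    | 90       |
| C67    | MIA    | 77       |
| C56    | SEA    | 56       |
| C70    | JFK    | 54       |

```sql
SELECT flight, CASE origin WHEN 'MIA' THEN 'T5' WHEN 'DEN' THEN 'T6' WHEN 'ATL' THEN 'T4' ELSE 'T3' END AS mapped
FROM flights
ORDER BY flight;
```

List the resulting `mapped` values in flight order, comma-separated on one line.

T3, T3, T3, T6, T3, T3, T5, T3, T3, T3

flight=C13: ELSE → T3
flight=C14: ELSE → T3
flight=C21: ELSE → T3
flight=C47: origin='DEN' → T6
flight=C56: ELSE → T3
flight=C57: ELSE → T3
flight=C67: origin='MIA' → T5
flight=C70: ELSE → T3
flight=C93: ELSE → T3
flight=C94: ELSE → T3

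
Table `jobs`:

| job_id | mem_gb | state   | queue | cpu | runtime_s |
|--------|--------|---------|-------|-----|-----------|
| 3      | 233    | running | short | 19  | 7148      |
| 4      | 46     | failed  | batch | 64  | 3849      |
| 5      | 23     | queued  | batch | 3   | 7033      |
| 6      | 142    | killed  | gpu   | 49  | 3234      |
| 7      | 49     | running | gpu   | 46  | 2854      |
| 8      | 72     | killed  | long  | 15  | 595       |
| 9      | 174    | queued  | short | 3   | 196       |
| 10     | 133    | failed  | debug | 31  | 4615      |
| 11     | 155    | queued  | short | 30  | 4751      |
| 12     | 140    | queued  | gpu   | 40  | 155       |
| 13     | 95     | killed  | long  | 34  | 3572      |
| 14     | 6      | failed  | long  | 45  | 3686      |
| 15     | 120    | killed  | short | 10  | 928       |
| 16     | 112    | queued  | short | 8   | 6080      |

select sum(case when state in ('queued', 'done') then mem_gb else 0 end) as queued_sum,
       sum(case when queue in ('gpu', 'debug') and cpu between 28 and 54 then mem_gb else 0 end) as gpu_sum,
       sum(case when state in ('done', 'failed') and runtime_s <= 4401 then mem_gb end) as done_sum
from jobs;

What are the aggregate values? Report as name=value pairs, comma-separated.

queued_sum=604, gpu_sum=464, done_sum=52

[queued_sum: state in ('queued', 'done')]
job_id=3: ✗
job_id=4: ✗
job_id=5: ✓ → 23
job_id=6: ✗
job_id=7: ✗
job_id=8: ✗
job_id=9: ✓ → 174
job_id=10: ✗
job_id=11: ✓ → 155
job_id=12: ✓ → 140
job_id=13: ✗
job_id=14: ✗
job_id=15: ✗
job_id=16: ✓ → 112
queued_sum = 23 + 174 + 155 + 140 + 112 = 604
—
[gpu_sum: queue in ('gpu', 'debug') and cpu between 28 and 54]
job_id=3: ✗
job_id=4: ✗
job_id=5: ✗
job_id=6: ✓ → 142
job_id=7: ✓ → 49
job_id=8: ✗
job_id=9: ✗
job_id=10: ✓ → 133
job_id=11: ✗
job_id=12: ✓ → 140
job_id=13: ✗
job_id=14: ✗
job_id=15: ✗
job_id=16: ✗
gpu_sum = 142 + 49 + 133 + 140 = 464
—
[done_sum: state in ('done', 'failed') and runtime_s <= 4401]
job_id=3: ✗
job_id=4: ✓ → 46
job_id=5: ✗
job_id=6: ✗
job_id=7: ✗
job_id=8: ✗
job_id=9: ✗
job_id=10: ✗
job_id=11: ✗
job_id=12: ✗
job_id=13: ✗
job_id=14: ✓ → 6
job_id=15: ✗
job_id=16: ✗
done_sum = 46 + 6 = 52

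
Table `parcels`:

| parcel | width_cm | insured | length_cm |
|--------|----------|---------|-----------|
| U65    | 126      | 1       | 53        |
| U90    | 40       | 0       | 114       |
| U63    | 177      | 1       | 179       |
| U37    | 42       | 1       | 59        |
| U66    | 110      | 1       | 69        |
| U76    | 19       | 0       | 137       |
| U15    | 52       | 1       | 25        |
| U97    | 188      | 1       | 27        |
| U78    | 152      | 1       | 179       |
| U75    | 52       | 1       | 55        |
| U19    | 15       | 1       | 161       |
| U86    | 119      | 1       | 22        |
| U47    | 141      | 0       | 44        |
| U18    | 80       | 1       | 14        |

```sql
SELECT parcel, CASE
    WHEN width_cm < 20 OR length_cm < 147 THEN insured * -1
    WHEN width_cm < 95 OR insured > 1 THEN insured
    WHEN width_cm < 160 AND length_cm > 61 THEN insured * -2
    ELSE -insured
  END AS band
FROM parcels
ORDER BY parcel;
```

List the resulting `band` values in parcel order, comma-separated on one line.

-1, -1, -1, -1, 0, -1, -1, -1, -1, 0, -2, -1, 0, -1

parcel=U15: width_cm < 20 OR length_cm < 147 → -1
parcel=U18: width_cm < 20 OR length_cm < 147 → -1
parcel=U19: width_cm < 20 OR length_cm < 147 → -1
parcel=U37: width_cm < 20 OR length_cm < 147 → -1
parcel=U47: width_cm < 20 OR length_cm < 147 → 0
parcel=U63: ELSE → -1
parcel=U65: width_cm < 20 OR length_cm < 147 → -1
parcel=U66: width_cm < 20 OR length_cm < 147 → -1
parcel=U75: width_cm < 20 OR length_cm < 147 → -1
parcel=U76: width_cm < 20 OR length_cm < 147 → 0
parcel=U78: width_cm < 160 AND length_cm > 61 → -2
parcel=U86: width_cm < 20 OR length_cm < 147 → -1
parcel=U90: width_cm < 20 OR length_cm < 147 → 0
parcel=U97: width_cm < 20 OR length_cm < 147 → -1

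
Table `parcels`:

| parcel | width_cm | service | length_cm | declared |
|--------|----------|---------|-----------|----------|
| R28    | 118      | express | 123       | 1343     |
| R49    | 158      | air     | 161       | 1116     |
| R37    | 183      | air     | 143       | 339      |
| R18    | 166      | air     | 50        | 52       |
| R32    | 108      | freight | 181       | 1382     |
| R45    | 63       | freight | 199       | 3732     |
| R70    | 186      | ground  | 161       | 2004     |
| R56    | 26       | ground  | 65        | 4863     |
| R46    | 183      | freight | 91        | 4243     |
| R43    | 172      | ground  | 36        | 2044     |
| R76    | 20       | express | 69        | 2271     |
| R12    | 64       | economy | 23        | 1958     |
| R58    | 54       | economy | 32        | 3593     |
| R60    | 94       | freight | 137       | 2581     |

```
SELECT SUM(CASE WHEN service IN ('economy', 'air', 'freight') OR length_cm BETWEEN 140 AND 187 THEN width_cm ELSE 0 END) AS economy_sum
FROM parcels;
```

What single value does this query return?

1259

parcel=R28: ✗
parcel=R49: ✓ → 158
parcel=R37: ✓ → 183
parcel=R18: ✓ → 166
parcel=R32: ✓ → 108
parcel=R45: ✓ → 63
parcel=R70: ✓ → 186
parcel=R56: ✗
parcel=R46: ✓ → 183
parcel=R43: ✗
parcel=R76: ✗
parcel=R12: ✓ → 64
parcel=R58: ✓ → 54
parcel=R60: ✓ → 94
economy_sum = 158 + 183 + 166 + 108 + 63 + 186 + 183 + 64 + 54 + 94 = 1259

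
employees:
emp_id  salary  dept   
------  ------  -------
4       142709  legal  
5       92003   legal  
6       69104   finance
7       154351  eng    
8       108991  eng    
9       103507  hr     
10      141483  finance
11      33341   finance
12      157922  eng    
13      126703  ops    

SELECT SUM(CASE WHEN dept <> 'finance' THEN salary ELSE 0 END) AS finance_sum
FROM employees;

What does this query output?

886186

emp_id=4: ✓ → 142709
emp_id=5: ✓ → 92003
emp_id=6: ✗
emp_id=7: ✓ → 154351
emp_id=8: ✓ → 108991
emp_id=9: ✓ → 103507
emp_id=10: ✗
emp_id=11: ✗
emp_id=12: ✓ → 157922
emp_id=13: ✓ → 126703
finance_sum = 142709 + 92003 + 154351 + 108991 + 103507 + 157922 + 126703 = 886186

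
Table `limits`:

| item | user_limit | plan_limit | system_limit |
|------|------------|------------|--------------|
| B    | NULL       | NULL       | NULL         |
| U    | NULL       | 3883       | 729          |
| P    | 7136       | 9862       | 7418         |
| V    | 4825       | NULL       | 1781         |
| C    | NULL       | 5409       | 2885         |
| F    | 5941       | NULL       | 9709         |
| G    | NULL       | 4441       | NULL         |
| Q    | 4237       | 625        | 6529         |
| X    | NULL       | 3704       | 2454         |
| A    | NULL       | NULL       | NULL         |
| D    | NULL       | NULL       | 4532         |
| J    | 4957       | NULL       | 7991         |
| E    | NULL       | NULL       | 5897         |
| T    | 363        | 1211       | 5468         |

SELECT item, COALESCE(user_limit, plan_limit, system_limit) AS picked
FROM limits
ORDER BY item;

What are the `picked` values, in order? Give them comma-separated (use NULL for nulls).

item=A: user_limit=NULL, plan_limit=NULL, system_limit=NULL (all NULL) → NULL
item=B: user_limit=NULL, plan_limit=NULL, system_limit=NULL (all NULL) → NULL
item=C: user_limit=NULL, plan_limit=5409 → 5409
item=D: user_limit=NULL, plan_limit=NULL, system_limit=4532 → 4532
item=E: user_limit=NULL, plan_limit=NULL, system_limit=5897 → 5897
item=F: user_limit=5941 → 5941
item=G: user_limit=NULL, plan_limit=4441 → 4441
item=J: user_limit=4957 → 4957
item=P: user_limit=7136 → 7136
item=Q: user_limit=4237 → 4237
item=T: user_limit=363 → 363
item=U: user_limit=NULL, plan_limit=3883 → 3883
item=V: user_limit=4825 → 4825
item=X: user_limit=NULL, plan_limit=3704 → 3704

NULL, NULL, 5409, 4532, 5897, 5941, 4441, 4957, 7136, 4237, 363, 3883, 4825, 3704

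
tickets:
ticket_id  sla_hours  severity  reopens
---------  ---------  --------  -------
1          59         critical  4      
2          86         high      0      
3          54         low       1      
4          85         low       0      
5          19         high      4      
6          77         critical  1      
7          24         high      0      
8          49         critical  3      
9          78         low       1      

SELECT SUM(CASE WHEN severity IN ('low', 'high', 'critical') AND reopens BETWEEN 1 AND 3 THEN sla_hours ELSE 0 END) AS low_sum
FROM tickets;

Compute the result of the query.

258

ticket_id=1: ✗
ticket_id=2: ✗
ticket_id=3: ✓ → 54
ticket_id=4: ✗
ticket_id=5: ✗
ticket_id=6: ✓ → 77
ticket_id=7: ✗
ticket_id=8: ✓ → 49
ticket_id=9: ✓ → 78
low_sum = 54 + 77 + 49 + 78 = 258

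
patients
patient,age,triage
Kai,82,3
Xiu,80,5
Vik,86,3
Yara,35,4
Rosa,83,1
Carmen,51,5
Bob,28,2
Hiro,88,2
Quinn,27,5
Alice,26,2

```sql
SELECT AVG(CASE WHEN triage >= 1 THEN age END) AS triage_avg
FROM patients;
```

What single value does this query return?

58.6

patient=Kai: ✓ → 82
patient=Xiu: ✓ → 80
patient=Vik: ✓ → 86
patient=Yara: ✓ → 35
patient=Rosa: ✓ → 83
patient=Carmen: ✓ → 51
patient=Bob: ✓ → 28
patient=Hiro: ✓ → 88
patient=Quinn: ✓ → 27
patient=Alice: ✓ → 26
triage_avg = (82 + 80 + 86 + 35 + 83 + 51 + 28 + 88 + 27 + 26) / 10 = 58.6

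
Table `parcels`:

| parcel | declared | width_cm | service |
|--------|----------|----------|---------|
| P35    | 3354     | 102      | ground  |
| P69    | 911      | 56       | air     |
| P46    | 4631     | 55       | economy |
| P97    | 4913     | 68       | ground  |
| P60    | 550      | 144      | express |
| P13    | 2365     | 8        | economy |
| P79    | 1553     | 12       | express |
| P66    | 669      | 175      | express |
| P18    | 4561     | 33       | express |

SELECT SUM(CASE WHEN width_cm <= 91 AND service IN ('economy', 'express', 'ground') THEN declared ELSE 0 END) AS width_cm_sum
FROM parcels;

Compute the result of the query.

parcel=P35: ✗
parcel=P69: ✗
parcel=P46: ✓ → 4631
parcel=P97: ✓ → 4913
parcel=P60: ✗
parcel=P13: ✓ → 2365
parcel=P79: ✓ → 1553
parcel=P66: ✗
parcel=P18: ✓ → 4561
width_cm_sum = 4631 + 4913 + 2365 + 1553 + 4561 = 18023

18023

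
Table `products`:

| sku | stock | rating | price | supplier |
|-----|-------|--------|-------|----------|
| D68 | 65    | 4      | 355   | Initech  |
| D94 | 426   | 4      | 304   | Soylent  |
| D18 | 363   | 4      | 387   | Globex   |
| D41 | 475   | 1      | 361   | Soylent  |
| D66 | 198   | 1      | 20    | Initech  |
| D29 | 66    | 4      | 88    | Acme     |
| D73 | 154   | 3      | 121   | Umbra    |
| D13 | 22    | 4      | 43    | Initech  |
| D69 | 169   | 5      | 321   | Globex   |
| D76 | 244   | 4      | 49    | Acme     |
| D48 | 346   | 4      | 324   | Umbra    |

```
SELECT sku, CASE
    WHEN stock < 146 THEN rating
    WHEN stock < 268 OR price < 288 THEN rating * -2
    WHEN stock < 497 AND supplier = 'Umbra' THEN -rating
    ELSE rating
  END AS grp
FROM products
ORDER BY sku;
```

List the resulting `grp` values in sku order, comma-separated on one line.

4, 4, 4, 1, -4, -2, 4, -10, -6, -8, 4

sku=D13: stock < 146 → 4
sku=D18: ELSE → 4
sku=D29: stock < 146 → 4
sku=D41: ELSE → 1
sku=D48: stock < 497 AND supplier = 'Umbra' → -4
sku=D66: stock < 268 OR price < 288 → -2
sku=D68: stock < 146 → 4
sku=D69: stock < 268 OR price < 288 → -10
sku=D73: stock < 268 OR price < 288 → -6
sku=D76: stock < 268 OR price < 288 → -8
sku=D94: ELSE → 4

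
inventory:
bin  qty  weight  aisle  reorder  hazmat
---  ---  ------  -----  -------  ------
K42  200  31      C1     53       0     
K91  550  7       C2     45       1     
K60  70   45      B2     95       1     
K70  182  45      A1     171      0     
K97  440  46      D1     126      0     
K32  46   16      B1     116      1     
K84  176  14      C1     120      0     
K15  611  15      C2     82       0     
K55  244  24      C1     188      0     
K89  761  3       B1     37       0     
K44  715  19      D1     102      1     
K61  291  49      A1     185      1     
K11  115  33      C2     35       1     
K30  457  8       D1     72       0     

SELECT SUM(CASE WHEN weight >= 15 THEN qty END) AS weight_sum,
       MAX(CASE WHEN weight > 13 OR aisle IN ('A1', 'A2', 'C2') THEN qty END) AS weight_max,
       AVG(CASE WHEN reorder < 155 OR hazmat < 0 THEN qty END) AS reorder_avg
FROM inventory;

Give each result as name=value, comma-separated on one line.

[weight_sum: weight >= 15]
bin=K42: ✓ → 200
bin=K91: ✗
bin=K60: ✓ → 70
bin=K70: ✓ → 182
bin=K97: ✓ → 440
bin=K32: ✓ → 46
bin=K84: ✗
bin=K15: ✓ → 611
bin=K55: ✓ → 244
bin=K89: ✗
bin=K44: ✓ → 715
bin=K61: ✓ → 291
bin=K11: ✓ → 115
bin=K30: ✗
weight_sum = 200 + 70 + 182 + 440 + 46 + 611 + 244 + 715 + 291 + 115 = 2914
—
[weight_max: weight > 13 OR aisle IN ('A1', 'A2', 'C2')]
bin=K42: ✓ → 200
bin=K91: ✓ → 550
bin=K60: ✓ → 70
bin=K70: ✓ → 182
bin=K97: ✓ → 440
bin=K32: ✓ → 46
bin=K84: ✓ → 176
bin=K15: ✓ → 611
bin=K55: ✓ → 244
bin=K89: ✗
bin=K44: ✓ → 715
bin=K61: ✓ → 291
bin=K11: ✓ → 115
bin=K30: ✗
weight_max = MAX(200, 550, 70, 182, 440, 46, 176, 611, 244, 715, 291, 115) = 715
—
[reorder_avg: reorder < 155 OR hazmat < 0]
bin=K42: ✓ → 200
bin=K91: ✓ → 550
bin=K60: ✓ → 70
bin=K70: ✗
bin=K97: ✓ → 440
bin=K32: ✓ → 46
bin=K84: ✓ → 176
bin=K15: ✓ → 611
bin=K55: ✗
bin=K89: ✓ → 761
bin=K44: ✓ → 715
bin=K61: ✗
bin=K11: ✓ → 115
bin=K30: ✓ → 457
reorder_avg = (200 + 550 + 70 + 440 + 46 + 176 + 611 + 761 + 715 + 115 + 457) / 11 = 376.4545454545

weight_sum=2914, weight_max=715, reorder_avg=376.4545454545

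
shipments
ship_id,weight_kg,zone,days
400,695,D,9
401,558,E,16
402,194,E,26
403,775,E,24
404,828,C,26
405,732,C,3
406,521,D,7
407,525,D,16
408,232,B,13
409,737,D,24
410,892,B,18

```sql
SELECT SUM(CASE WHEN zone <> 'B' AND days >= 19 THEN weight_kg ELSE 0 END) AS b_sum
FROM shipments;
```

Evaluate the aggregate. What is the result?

ship_id=400: ✗
ship_id=401: ✗
ship_id=402: ✓ → 194
ship_id=403: ✓ → 775
ship_id=404: ✓ → 828
ship_id=405: ✗
ship_id=406: ✗
ship_id=407: ✗
ship_id=408: ✗
ship_id=409: ✓ → 737
ship_id=410: ✗
b_sum = 194 + 775 + 828 + 737 = 2534

2534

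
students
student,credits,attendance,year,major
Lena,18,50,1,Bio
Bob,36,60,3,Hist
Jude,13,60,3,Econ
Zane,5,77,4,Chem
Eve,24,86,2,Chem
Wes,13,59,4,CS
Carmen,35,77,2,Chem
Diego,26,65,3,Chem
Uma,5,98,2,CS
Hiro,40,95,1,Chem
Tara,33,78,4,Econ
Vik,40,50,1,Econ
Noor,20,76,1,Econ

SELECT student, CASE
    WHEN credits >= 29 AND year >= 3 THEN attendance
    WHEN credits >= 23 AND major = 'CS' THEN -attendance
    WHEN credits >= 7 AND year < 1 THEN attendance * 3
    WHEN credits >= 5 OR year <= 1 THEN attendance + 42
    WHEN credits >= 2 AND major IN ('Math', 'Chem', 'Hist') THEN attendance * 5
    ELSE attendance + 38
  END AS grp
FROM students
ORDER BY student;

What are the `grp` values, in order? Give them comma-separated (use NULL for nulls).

student=Bob: credits >= 29 AND year >= 3 → 60
student=Carmen: credits >= 5 OR year <= 1 → 119
student=Diego: credits >= 5 OR year <= 1 → 107
student=Eve: credits >= 5 OR year <= 1 → 128
student=Hiro: credits >= 5 OR year <= 1 → 137
student=Jude: credits >= 5 OR year <= 1 → 102
student=Lena: credits >= 5 OR year <= 1 → 92
student=Noor: credits >= 5 OR year <= 1 → 118
student=Tara: credits >= 29 AND year >= 3 → 78
student=Uma: credits >= 5 OR year <= 1 → 140
student=Vik: credits >= 5 OR year <= 1 → 92
student=Wes: credits >= 5 OR year <= 1 → 101
student=Zane: credits >= 5 OR year <= 1 → 119

60, 119, 107, 128, 137, 102, 92, 118, 78, 140, 92, 101, 119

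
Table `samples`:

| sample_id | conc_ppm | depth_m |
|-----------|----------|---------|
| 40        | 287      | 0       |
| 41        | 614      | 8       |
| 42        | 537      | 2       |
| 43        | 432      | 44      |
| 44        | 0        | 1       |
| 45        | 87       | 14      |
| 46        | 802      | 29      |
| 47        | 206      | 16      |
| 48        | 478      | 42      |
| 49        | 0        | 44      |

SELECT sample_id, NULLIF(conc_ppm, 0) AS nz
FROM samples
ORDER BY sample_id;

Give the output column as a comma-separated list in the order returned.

287, 614, 537, 432, NULL, 87, 802, 206, 478, NULL

sample_id=40: conc_ppm=287 vs 0: differ → 287
sample_id=41: conc_ppm=614 vs 0: differ → 614
sample_id=42: conc_ppm=537 vs 0: differ → 537
sample_id=43: conc_ppm=432 vs 0: differ → 432
sample_id=44: conc_ppm=0 vs 0: equal → NULL
sample_id=45: conc_ppm=87 vs 0: differ → 87
sample_id=46: conc_ppm=802 vs 0: differ → 802
sample_id=47: conc_ppm=206 vs 0: differ → 206
sample_id=48: conc_ppm=478 vs 0: differ → 478
sample_id=49: conc_ppm=0 vs 0: equal → NULL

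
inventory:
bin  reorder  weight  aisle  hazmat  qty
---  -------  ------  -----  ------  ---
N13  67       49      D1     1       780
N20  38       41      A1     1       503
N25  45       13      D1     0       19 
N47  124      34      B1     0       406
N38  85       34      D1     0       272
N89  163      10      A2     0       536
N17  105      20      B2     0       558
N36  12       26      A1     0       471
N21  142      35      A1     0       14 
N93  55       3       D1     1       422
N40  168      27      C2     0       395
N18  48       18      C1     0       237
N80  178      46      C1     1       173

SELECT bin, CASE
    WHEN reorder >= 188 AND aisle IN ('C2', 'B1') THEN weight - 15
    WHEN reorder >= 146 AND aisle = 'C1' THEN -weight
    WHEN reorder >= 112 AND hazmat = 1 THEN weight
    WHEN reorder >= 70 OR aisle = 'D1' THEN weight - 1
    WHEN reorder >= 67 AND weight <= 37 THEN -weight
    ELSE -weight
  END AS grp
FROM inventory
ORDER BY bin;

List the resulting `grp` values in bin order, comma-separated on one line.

48, 19, -18, -41, 34, 12, -26, 33, 26, 33, -46, 9, 2

bin=N13: reorder >= 70 OR aisle = 'D1' → 48
bin=N17: reorder >= 70 OR aisle = 'D1' → 19
bin=N18: ELSE → -18
bin=N20: ELSE → -41
bin=N21: reorder >= 70 OR aisle = 'D1' → 34
bin=N25: reorder >= 70 OR aisle = 'D1' → 12
bin=N36: ELSE → -26
bin=N38: reorder >= 70 OR aisle = 'D1' → 33
bin=N40: reorder >= 70 OR aisle = 'D1' → 26
bin=N47: reorder >= 70 OR aisle = 'D1' → 33
bin=N80: reorder >= 146 AND aisle = 'C1' → -46
bin=N89: reorder >= 70 OR aisle = 'D1' → 9
bin=N93: reorder >= 70 OR aisle = 'D1' → 2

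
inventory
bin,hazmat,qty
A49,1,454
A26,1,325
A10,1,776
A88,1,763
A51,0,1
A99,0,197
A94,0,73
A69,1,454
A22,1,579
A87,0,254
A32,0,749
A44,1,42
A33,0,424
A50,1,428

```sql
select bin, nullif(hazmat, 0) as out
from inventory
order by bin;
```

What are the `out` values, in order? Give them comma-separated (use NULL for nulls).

bin=A10: hazmat=1 vs 0: differ → 1
bin=A22: hazmat=1 vs 0: differ → 1
bin=A26: hazmat=1 vs 0: differ → 1
bin=A32: hazmat=0 vs 0: equal → NULL
bin=A33: hazmat=0 vs 0: equal → NULL
bin=A44: hazmat=1 vs 0: differ → 1
bin=A49: hazmat=1 vs 0: differ → 1
bin=A50: hazmat=1 vs 0: differ → 1
bin=A51: hazmat=0 vs 0: equal → NULL
bin=A69: hazmat=1 vs 0: differ → 1
bin=A87: hazmat=0 vs 0: equal → NULL
bin=A88: hazmat=1 vs 0: differ → 1
bin=A94: hazmat=0 vs 0: equal → NULL
bin=A99: hazmat=0 vs 0: equal → NULL

1, 1, 1, NULL, NULL, 1, 1, 1, NULL, 1, NULL, 1, NULL, NULL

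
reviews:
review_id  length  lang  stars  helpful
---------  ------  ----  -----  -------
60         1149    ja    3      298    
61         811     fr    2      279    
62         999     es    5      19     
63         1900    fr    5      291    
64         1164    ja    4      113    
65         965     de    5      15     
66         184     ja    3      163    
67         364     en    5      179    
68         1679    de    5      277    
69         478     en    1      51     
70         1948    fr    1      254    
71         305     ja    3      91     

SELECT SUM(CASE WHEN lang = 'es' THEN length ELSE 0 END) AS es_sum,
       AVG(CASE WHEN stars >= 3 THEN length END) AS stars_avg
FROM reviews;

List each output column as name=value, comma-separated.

es_sum=999, stars_avg=967.6666666667

[es_sum: lang = 'es']
review_id=60: ✗
review_id=61: ✗
review_id=62: ✓ → 999
review_id=63: ✗
review_id=64: ✗
review_id=65: ✗
review_id=66: ✗
review_id=67: ✗
review_id=68: ✗
review_id=69: ✗
review_id=70: ✗
review_id=71: ✗
es_sum = 999
—
[stars_avg: stars >= 3]
review_id=60: ✓ → 1149
review_id=61: ✗
review_id=62: ✓ → 999
review_id=63: ✓ → 1900
review_id=64: ✓ → 1164
review_id=65: ✓ → 965
review_id=66: ✓ → 184
review_id=67: ✓ → 364
review_id=68: ✓ → 1679
review_id=69: ✗
review_id=70: ✗
review_id=71: ✓ → 305
stars_avg = (1149 + 999 + 1900 + 1164 + 965 + 184 + 364 + 1679 + 305) / 9 = 967.6666666667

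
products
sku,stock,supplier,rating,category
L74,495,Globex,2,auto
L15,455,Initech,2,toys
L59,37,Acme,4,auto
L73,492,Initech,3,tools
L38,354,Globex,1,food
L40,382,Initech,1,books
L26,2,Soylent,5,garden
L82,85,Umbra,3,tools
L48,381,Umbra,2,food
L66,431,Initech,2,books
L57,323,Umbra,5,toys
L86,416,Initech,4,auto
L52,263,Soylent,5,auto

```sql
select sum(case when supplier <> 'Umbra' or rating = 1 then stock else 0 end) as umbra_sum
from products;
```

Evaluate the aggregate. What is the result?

3327

sku=L74: ✓ → 495
sku=L15: ✓ → 455
sku=L59: ✓ → 37
sku=L73: ✓ → 492
sku=L38: ✓ → 354
sku=L40: ✓ → 382
sku=L26: ✓ → 2
sku=L82: ✗
sku=L48: ✗
sku=L66: ✓ → 431
sku=L57: ✗
sku=L86: ✓ → 416
sku=L52: ✓ → 263
umbra_sum = 495 + 455 + 37 + 492 + 354 + 382 + 2 + 431 + 416 + 263 = 3327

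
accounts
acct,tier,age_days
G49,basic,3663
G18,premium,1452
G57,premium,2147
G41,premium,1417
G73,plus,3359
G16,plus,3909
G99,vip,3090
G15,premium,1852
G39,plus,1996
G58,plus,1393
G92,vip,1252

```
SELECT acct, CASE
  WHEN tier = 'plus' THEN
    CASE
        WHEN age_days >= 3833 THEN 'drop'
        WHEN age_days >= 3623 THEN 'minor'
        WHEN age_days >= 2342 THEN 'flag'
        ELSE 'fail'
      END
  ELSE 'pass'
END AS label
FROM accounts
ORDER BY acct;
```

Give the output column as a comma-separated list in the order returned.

pass, drop, pass, fail, pass, pass, pass, fail, flag, pass, pass

acct=G15: tier='premium' → outer ELSE → pass
acct=G16: tier='plus' → inner[age_days >= 3833] → drop
acct=G18: tier='premium' → outer ELSE → pass
acct=G39: tier='plus' → inner[ELSE] → fail
acct=G41: tier='premium' → outer ELSE → pass
acct=G49: tier='basic' → outer ELSE → pass
acct=G57: tier='premium' → outer ELSE → pass
acct=G58: tier='plus' → inner[ELSE] → fail
acct=G73: tier='plus' → inner[age_days >= 2342] → flag
acct=G92: tier='vip' → outer ELSE → pass
acct=G99: tier='vip' → outer ELSE → pass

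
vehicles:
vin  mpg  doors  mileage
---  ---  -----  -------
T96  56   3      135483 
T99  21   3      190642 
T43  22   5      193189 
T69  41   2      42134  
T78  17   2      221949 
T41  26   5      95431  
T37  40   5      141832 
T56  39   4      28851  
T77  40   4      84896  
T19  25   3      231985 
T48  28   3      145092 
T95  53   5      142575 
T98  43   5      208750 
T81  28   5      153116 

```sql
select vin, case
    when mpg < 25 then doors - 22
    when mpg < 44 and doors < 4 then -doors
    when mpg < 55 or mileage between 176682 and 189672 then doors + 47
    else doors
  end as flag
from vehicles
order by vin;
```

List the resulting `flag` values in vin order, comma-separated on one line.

-3, 52, 52, -17, -3, 51, -2, 51, -20, 52, 52, 3, 52, -19

vin=T19: mpg < 44 and doors < 4 → -3
vin=T37: mpg < 55 or mileage between 176682 and 189672 → 52
vin=T41: mpg < 55 or mileage between 176682 and 189672 → 52
vin=T43: mpg < 25 → -17
vin=T48: mpg < 44 and doors < 4 → -3
vin=T56: mpg < 55 or mileage between 176682 and 189672 → 51
vin=T69: mpg < 44 and doors < 4 → -2
vin=T77: mpg < 55 or mileage between 176682 and 189672 → 51
vin=T78: mpg < 25 → -20
vin=T81: mpg < 55 or mileage between 176682 and 189672 → 52
vin=T95: mpg < 55 or mileage between 176682 and 189672 → 52
vin=T96: ELSE → 3
vin=T98: mpg < 55 or mileage between 176682 and 189672 → 52
vin=T99: mpg < 25 → -19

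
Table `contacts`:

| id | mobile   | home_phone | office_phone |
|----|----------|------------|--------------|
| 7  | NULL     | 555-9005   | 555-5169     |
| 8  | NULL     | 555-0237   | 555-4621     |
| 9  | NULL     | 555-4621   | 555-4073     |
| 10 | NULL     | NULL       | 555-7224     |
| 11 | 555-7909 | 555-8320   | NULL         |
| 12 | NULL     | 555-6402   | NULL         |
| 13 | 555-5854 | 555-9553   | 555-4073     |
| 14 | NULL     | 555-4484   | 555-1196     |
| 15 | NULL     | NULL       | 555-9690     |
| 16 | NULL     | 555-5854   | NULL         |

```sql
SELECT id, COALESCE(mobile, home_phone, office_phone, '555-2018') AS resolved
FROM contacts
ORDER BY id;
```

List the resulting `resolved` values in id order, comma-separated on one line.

555-9005, 555-0237, 555-4621, 555-7224, 555-7909, 555-6402, 555-5854, 555-4484, 555-9690, 555-5854

id=7: mobile=NULL, home_phone=555-9005 → 555-9005
id=8: mobile=NULL, home_phone=555-0237 → 555-0237
id=9: mobile=NULL, home_phone=555-4621 → 555-4621
id=10: mobile=NULL, home_phone=NULL, office_phone=555-7224 → 555-7224
id=11: mobile=555-7909 → 555-7909
id=12: mobile=NULL, home_phone=555-6402 → 555-6402
id=13: mobile=555-5854 → 555-5854
id=14: mobile=NULL, home_phone=555-4484 → 555-4484
id=15: mobile=NULL, home_phone=NULL, office_phone=555-9690 → 555-9690
id=16: mobile=NULL, home_phone=555-5854 → 555-5854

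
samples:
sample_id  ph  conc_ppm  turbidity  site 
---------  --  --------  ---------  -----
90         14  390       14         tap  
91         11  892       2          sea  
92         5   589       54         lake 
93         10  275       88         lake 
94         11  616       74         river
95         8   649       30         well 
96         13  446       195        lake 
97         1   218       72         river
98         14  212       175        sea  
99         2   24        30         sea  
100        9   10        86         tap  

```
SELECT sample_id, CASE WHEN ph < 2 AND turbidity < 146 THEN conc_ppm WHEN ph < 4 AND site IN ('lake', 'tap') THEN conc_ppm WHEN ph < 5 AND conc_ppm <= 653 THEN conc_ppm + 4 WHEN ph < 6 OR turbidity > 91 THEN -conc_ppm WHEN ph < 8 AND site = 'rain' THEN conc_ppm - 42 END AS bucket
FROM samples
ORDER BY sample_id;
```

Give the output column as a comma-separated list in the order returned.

sample_id=90: (no match → NULL) → NULL
sample_id=91: (no match → NULL) → NULL
sample_id=92: ph < 6 OR turbidity > 91 → -589
sample_id=93: (no match → NULL) → NULL
sample_id=94: (no match → NULL) → NULL
sample_id=95: (no match → NULL) → NULL
sample_id=96: ph < 6 OR turbidity > 91 → -446
sample_id=97: ph < 2 AND turbidity < 146 → 218
sample_id=98: ph < 6 OR turbidity > 91 → -212
sample_id=99: ph < 5 AND conc_ppm <= 653 → 28
sample_id=100: (no match → NULL) → NULL

NULL, NULL, -589, NULL, NULL, NULL, -446, 218, -212, 28, NULL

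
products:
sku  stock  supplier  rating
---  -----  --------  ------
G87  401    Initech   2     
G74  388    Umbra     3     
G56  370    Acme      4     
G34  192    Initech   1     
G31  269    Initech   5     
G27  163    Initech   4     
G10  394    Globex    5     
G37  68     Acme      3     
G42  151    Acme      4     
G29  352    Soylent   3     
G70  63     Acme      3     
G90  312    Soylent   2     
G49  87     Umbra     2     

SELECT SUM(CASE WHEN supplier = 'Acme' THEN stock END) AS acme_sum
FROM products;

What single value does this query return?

sku=G87: ✗
sku=G74: ✗
sku=G56: ✓ → 370
sku=G34: ✗
sku=G31: ✗
sku=G27: ✗
sku=G10: ✗
sku=G37: ✓ → 68
sku=G42: ✓ → 151
sku=G29: ✗
sku=G70: ✓ → 63
sku=G90: ✗
sku=G49: ✗
acme_sum = 370 + 68 + 151 + 63 = 652

652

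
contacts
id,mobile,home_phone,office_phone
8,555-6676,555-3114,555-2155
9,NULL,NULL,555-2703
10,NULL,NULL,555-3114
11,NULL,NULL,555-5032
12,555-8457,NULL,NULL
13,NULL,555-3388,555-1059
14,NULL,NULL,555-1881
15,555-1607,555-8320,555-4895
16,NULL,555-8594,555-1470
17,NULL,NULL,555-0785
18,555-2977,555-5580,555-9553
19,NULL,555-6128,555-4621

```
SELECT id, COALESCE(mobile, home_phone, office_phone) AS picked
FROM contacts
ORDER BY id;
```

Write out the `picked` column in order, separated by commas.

id=8: mobile=555-6676 → 555-6676
id=9: mobile=NULL, home_phone=NULL, office_phone=555-2703 → 555-2703
id=10: mobile=NULL, home_phone=NULL, office_phone=555-3114 → 555-3114
id=11: mobile=NULL, home_phone=NULL, office_phone=555-5032 → 555-5032
id=12: mobile=555-8457 → 555-8457
id=13: mobile=NULL, home_phone=555-3388 → 555-3388
id=14: mobile=NULL, home_phone=NULL, office_phone=555-1881 → 555-1881
id=15: mobile=555-1607 → 555-1607
id=16: mobile=NULL, home_phone=555-8594 → 555-8594
id=17: mobile=NULL, home_phone=NULL, office_phone=555-0785 → 555-0785
id=18: mobile=555-2977 → 555-2977
id=19: mobile=NULL, home_phone=555-6128 → 555-6128

555-6676, 555-2703, 555-3114, 555-5032, 555-8457, 555-3388, 555-1881, 555-1607, 555-8594, 555-0785, 555-2977, 555-6128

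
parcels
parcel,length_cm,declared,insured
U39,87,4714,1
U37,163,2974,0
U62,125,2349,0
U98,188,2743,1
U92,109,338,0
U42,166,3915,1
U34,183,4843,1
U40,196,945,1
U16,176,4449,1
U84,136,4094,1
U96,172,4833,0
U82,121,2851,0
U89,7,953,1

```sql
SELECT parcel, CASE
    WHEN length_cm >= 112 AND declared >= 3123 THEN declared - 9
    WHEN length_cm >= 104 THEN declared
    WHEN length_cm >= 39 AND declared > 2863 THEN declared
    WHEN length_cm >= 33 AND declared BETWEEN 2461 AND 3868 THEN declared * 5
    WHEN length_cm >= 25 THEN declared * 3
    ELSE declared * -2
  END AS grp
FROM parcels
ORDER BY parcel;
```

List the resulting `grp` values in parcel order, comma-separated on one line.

4440, 4834, 2974, 4714, 945, 3906, 2349, 2851, 4085, -1906, 338, 4824, 2743

parcel=U16: length_cm >= 112 AND declared >= 3123 → 4440
parcel=U34: length_cm >= 112 AND declared >= 3123 → 4834
parcel=U37: length_cm >= 104 → 2974
parcel=U39: length_cm >= 39 AND declared > 2863 → 4714
parcel=U40: length_cm >= 104 → 945
parcel=U42: length_cm >= 112 AND declared >= 3123 → 3906
parcel=U62: length_cm >= 104 → 2349
parcel=U82: length_cm >= 104 → 2851
parcel=U84: length_cm >= 112 AND declared >= 3123 → 4085
parcel=U89: ELSE → -1906
parcel=U92: length_cm >= 104 → 338
parcel=U96: length_cm >= 112 AND declared >= 3123 → 4824
parcel=U98: length_cm >= 104 → 2743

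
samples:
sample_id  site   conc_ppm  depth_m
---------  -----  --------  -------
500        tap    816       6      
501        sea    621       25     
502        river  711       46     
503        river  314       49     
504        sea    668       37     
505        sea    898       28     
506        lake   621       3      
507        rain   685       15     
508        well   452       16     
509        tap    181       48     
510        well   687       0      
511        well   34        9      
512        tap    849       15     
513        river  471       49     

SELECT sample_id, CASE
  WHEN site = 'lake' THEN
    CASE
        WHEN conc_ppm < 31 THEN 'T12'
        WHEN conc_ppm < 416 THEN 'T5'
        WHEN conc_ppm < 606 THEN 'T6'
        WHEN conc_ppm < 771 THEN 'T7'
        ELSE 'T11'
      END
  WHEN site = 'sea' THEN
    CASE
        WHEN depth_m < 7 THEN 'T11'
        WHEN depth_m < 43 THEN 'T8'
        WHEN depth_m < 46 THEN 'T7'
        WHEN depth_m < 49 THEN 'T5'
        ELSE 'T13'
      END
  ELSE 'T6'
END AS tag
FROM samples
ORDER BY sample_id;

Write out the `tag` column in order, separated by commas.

sample_id=500: site='tap' → outer ELSE → T6
sample_id=501: site='sea' → inner[depth_m < 43] → T8
sample_id=502: site='river' → outer ELSE → T6
sample_id=503: site='river' → outer ELSE → T6
sample_id=504: site='sea' → inner[depth_m < 43] → T8
sample_id=505: site='sea' → inner[depth_m < 43] → T8
sample_id=506: site='lake' → inner[conc_ppm < 771] → T7
sample_id=507: site='rain' → outer ELSE → T6
sample_id=508: site='well' → outer ELSE → T6
sample_id=509: site='tap' → outer ELSE → T6
sample_id=510: site='well' → outer ELSE → T6
sample_id=511: site='well' → outer ELSE → T6
sample_id=512: site='tap' → outer ELSE → T6
sample_id=513: site='river' → outer ELSE → T6

T6, T8, T6, T6, T8, T8, T7, T6, T6, T6, T6, T6, T6, T6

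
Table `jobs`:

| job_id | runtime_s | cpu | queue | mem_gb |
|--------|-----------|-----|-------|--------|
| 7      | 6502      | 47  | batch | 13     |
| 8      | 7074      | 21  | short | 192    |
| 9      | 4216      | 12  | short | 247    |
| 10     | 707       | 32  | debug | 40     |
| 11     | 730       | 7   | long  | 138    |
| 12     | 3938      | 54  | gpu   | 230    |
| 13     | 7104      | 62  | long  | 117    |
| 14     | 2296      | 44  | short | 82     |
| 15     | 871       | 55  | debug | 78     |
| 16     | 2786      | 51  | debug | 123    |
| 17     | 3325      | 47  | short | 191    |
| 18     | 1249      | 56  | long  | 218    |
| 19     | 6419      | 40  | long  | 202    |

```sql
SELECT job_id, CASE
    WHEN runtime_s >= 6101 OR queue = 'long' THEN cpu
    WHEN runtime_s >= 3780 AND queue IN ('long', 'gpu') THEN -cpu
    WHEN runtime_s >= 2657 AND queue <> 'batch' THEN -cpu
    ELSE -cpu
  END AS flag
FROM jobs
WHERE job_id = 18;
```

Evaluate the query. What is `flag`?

job_id = 18: runtime_s=1249, cpu=56, queue=long, mem_gb=218.
runtime_s >= 6101 OR queue = 'long' → true → 56

56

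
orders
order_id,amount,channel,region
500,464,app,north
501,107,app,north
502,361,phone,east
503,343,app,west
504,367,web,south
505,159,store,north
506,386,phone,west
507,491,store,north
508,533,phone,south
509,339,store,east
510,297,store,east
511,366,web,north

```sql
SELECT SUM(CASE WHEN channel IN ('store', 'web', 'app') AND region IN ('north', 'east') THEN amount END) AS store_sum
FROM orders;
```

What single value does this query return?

order_id=500: ✓ → 464
order_id=501: ✓ → 107
order_id=502: ✗
order_id=503: ✗
order_id=504: ✗
order_id=505: ✓ → 159
order_id=506: ✗
order_id=507: ✓ → 491
order_id=508: ✗
order_id=509: ✓ → 339
order_id=510: ✓ → 297
order_id=511: ✓ → 366
store_sum = 464 + 107 + 159 + 491 + 339 + 297 + 366 = 2223

2223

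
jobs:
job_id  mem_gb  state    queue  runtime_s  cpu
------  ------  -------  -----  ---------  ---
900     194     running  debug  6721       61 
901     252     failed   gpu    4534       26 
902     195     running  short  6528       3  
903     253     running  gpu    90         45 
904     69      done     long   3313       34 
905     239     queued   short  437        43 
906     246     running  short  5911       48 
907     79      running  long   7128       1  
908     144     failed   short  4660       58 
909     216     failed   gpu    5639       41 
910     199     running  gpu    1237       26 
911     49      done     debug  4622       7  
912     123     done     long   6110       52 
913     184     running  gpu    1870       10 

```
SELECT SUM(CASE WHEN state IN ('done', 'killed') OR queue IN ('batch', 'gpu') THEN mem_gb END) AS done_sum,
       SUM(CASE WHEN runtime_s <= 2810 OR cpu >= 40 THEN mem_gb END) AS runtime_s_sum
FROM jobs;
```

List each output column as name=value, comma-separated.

[done_sum: state IN ('done', 'killed') OR queue IN ('batch', 'gpu')]
job_id=900: ✗
job_id=901: ✓ → 252
job_id=902: ✗
job_id=903: ✓ → 253
job_id=904: ✓ → 69
job_id=905: ✗
job_id=906: ✗
job_id=907: ✗
job_id=908: ✗
job_id=909: ✓ → 216
job_id=910: ✓ → 199
job_id=911: ✓ → 49
job_id=912: ✓ → 123
job_id=913: ✓ → 184
done_sum = 252 + 253 + 69 + 216 + 199 + 49 + 123 + 184 = 1345
—
[runtime_s_sum: runtime_s <= 2810 OR cpu >= 40]
job_id=900: ✓ → 194
job_id=901: ✗
job_id=902: ✗
job_id=903: ✓ → 253
job_id=904: ✗
job_id=905: ✓ → 239
job_id=906: ✓ → 246
job_id=907: ✗
job_id=908: ✓ → 144
job_id=909: ✓ → 216
job_id=910: ✓ → 199
job_id=911: ✗
job_id=912: ✓ → 123
job_id=913: ✓ → 184
runtime_s_sum = 194 + 253 + 239 + 246 + 144 + 216 + 199 + 123 + 184 = 1798

done_sum=1345, runtime_s_sum=1798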